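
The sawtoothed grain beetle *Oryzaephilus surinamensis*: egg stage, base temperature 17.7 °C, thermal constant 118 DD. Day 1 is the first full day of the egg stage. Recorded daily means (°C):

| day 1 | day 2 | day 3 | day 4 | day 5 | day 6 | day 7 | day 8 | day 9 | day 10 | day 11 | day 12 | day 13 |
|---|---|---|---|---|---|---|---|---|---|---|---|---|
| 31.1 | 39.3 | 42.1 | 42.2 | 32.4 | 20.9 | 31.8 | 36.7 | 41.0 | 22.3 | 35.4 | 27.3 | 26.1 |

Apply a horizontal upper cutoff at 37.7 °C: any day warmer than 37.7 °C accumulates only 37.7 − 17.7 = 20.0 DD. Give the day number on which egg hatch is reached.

Daily DD above 17.7 °C (capped at 20.0): 13.4, 20.0, 20.0, 20.0, 14.7, 3.2, 14.1, 19.0, 20.0, 4.6, 17.7, 9.6, 8.4.
Cumulative: 13.4, 33.4, 53.4, 73.4, 88.1, 91.3, 105.4, 124.4, 144.4, 149.0, 166.7, 176.3, 184.7.
The total first reaches 118 DD on day 8.

day 8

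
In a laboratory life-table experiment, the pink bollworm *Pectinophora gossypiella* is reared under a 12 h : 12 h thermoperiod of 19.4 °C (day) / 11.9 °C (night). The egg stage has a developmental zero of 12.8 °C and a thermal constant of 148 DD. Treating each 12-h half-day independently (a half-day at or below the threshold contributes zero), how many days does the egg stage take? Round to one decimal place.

44.8 days

Day half: max(0, 19.4 − 12.8) × 0.5 = 6.6 × 0.5 = 3.30 DD.
Night half: max(0, 11.9 − 12.8) × 0.5 = 0.0 × 0.5 = 0.00 DD.
Per 24 h: 3.30 DD/day.
Duration = 148 / 3.30 = 44.848 ≈ 44.8 days.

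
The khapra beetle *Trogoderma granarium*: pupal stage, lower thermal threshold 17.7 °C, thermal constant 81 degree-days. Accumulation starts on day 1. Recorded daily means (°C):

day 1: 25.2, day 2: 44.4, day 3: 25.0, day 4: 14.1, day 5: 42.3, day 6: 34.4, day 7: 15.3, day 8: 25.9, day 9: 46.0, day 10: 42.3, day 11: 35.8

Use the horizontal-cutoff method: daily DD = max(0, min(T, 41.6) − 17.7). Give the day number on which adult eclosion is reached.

Daily DD above 17.7 °C (capped at 23.9): 7.5, 23.9, 7.3, 0.0, 23.9, 16.7, 0.0, 8.2, 23.9, 23.9, 18.1.
Cumulative: 7.5, 31.4, 38.7, 38.7, 62.6, 79.3, 79.3, 87.5, 111.4, 135.3, 153.4.
The total first reaches 81 DD on day 8.

day 8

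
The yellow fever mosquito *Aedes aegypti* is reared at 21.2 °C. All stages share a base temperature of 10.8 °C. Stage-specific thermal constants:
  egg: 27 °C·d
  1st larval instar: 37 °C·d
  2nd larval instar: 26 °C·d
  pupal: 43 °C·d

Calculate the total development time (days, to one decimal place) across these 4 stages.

Daily accumulation at 21.2 °C = 21.2 − 10.8 = 10.4 DD/day.
Total K = 27 + 37 + 26 + 43 = 133 DD.
Total duration = 133 / 10.4 = 12.788 ≈ 12.8 days.

12.8 days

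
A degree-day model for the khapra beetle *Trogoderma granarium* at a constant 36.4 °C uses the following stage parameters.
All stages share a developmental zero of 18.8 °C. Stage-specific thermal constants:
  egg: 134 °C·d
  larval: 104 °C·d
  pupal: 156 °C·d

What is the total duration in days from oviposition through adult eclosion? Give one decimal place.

22.4 days

Daily accumulation at 36.4 °C = 36.4 − 18.8 = 17.6 DD/day.
Total K = 134 + 104 + 156 = 394 DD.
Total duration = 394 / 17.6 = 22.386 ≈ 22.4 days.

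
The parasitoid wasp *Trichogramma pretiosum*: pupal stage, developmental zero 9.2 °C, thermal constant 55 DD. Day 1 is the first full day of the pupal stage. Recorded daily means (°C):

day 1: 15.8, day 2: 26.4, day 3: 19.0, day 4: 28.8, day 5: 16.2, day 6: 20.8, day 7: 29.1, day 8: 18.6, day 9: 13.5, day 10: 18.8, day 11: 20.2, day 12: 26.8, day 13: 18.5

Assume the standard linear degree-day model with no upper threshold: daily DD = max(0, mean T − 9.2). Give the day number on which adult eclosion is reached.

Daily DD above 9.2 °C: 6.6, 17.2, 9.8, 19.6, 7.0, 11.6, 19.9, 9.4, 4.3, 9.6, 11.0, 17.6, 9.3.
Cumulative: 6.6, 23.8, 33.6, 53.2, 60.2, 71.8, 91.7, 101.1, 105.4, 115.0, 126.0, 143.6, 152.9.
The total first reaches 55 DD on day 5.

day 5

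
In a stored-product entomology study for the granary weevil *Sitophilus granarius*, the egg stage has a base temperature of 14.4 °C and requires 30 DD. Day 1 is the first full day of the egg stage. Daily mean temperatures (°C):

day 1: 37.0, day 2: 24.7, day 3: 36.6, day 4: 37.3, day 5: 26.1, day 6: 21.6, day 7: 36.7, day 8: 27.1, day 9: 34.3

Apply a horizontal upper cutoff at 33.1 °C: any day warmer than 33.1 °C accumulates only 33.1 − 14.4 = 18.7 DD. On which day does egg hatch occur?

day 3

Daily DD above 14.4 °C (capped at 18.7): 18.7, 10.3, 18.7, 18.7, 11.7, 7.2, 18.7, 12.7, 18.7.
Cumulative: 18.7, 29.0, 47.7, 66.4, 78.1, 85.3, 104.0, 116.7, 135.4.
The total first reaches 30 DD on day 3.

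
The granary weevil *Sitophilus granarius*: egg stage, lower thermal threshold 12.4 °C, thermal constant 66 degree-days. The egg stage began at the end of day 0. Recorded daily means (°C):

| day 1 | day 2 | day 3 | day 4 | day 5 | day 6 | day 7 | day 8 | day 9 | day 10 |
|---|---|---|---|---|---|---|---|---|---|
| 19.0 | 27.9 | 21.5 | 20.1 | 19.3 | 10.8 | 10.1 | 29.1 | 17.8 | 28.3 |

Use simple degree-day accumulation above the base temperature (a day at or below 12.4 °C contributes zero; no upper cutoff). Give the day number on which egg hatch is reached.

Daily DD above 12.4 °C: 6.6, 15.5, 9.1, 7.7, 6.9, 0.0, 0.0, 16.7, 5.4, 15.9.
Cumulative: 6.6, 22.1, 31.2, 38.9, 45.8, 45.8, 45.8, 62.5, 67.9, 83.8.
The total first reaches 66 DD on day 9.

day 9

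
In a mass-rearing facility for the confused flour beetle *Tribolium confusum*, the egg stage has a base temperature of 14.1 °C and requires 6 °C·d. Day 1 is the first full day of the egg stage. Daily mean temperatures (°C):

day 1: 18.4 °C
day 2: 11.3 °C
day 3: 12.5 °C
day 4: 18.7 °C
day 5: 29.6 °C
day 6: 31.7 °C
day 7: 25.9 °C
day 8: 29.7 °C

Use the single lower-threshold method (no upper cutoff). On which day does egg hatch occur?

Daily DD above 14.1 °C: 4.3, 0.0, 0.0, 4.6, 15.5, 17.6, 11.8, 15.6.
Cumulative: 4.3, 4.3, 4.3, 8.9, 24.4, 42.0, 53.8, 69.4.
The total first reaches 6 DD on day 4.

day 4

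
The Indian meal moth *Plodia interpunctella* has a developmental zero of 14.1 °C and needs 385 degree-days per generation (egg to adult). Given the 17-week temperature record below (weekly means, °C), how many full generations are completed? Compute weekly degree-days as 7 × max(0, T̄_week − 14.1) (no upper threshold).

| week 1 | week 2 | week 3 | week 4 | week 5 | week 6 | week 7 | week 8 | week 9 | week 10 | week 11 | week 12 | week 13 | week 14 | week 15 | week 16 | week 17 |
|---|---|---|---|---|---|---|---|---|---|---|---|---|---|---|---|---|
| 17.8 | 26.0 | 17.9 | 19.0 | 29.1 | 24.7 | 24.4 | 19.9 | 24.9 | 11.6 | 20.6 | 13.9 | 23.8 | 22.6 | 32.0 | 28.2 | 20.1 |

Weekly DD (7 × max(0, T̄ − 14.1)): 25.9, 83.3, 26.6, 34.3, 105.0, 74.2, 72.1, 40.6, 75.6, 0.0, 45.5, 0.0, 67.9, 59.5, 125.3, 98.7, 42.0.
Season total = 976.5 DD.
Complete generations = ⌊976.5 / 385⌋ = 2.

2 generations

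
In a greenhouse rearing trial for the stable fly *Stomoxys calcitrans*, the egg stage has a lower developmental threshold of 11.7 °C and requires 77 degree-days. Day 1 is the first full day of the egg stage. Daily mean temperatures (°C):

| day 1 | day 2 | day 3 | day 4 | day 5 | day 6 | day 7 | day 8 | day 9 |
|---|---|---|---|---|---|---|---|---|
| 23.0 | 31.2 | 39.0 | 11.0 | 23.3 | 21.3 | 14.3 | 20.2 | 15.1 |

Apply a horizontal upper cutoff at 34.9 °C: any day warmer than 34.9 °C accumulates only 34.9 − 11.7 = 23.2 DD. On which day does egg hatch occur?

Daily DD above 11.7 °C (capped at 23.2): 11.3, 19.5, 23.2, 0.0, 11.6, 9.6, 2.6, 8.5, 3.4.
Cumulative: 11.3, 30.8, 54.0, 54.0, 65.6, 75.2, 77.8, 86.3, 89.7.
The total first reaches 77 DD on day 7.

day 7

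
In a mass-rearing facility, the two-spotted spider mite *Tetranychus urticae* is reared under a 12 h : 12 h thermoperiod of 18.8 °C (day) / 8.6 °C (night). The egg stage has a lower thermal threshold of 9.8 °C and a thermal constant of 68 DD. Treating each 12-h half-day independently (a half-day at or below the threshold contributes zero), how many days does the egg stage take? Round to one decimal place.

Day half: max(0, 18.8 − 9.8) × 0.5 = 9.0 × 0.5 = 4.50 DD.
Night half: max(0, 8.6 − 9.8) × 0.5 = 0.0 × 0.5 = 0.00 DD.
Per 24 h: 4.50 DD/day.
Duration = 68 / 4.50 = 15.111 ≈ 15.1 days.

15.1 days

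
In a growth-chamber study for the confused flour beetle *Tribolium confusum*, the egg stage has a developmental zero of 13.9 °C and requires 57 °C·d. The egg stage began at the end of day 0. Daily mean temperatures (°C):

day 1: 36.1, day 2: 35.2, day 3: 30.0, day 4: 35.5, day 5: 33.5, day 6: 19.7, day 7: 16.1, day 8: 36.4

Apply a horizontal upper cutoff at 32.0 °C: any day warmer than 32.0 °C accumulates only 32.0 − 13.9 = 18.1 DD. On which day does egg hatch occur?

day 4

Daily DD above 13.9 °C (capped at 18.1): 18.1, 18.1, 16.1, 18.1, 18.1, 5.8, 2.2, 18.1.
Cumulative: 18.1, 36.2, 52.3, 70.4, 88.5, 94.3, 96.5, 114.6.
The total first reaches 57 DD on day 4.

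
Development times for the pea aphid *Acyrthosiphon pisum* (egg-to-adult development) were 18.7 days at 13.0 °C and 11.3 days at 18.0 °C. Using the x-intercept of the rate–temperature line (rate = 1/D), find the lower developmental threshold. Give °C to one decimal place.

Linear rate model ⇒ the product D·(T − T_b) is constant across temperatures.
18.7·(13.0 − T_b) = 11.3·(18.0 − T_b)
T_b = (18.7·13.0 − 11.3·18.0) / (18.7 − 11.3) = 39.70 / 7.4 = 5.365 °C ≈ 5.4 °C.

5.4 °C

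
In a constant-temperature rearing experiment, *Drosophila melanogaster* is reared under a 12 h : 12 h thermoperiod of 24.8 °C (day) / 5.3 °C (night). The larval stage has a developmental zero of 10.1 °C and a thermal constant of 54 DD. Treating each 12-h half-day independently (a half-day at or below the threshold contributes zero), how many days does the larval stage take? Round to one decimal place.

Day half: max(0, 24.8 − 10.1) × 0.5 = 14.7 × 0.5 = 7.35 DD.
Night half: max(0, 5.3 − 10.1) × 0.5 = 0.0 × 0.5 = 0.00 DD.
Per 24 h: 7.35 DD/day.
Duration = 54 / 7.35 = 7.347 ≈ 7.3 days.

7.3 days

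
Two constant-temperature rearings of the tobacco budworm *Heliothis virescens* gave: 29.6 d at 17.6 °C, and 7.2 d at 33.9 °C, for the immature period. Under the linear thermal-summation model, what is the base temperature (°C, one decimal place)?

12.4 °C

Under the model K = D·(T − T_b), so D₁·(T₁ − T_b) = D₂·(T₂ − T_b).
29.6·(17.6 − T_b) = 7.2·(33.9 − T_b)
T_b = (29.6·17.6 − 7.2·33.9) / (29.6 − 7.2) = 276.88 / 22.4 = 12.361 °C ≈ 12.4 °C.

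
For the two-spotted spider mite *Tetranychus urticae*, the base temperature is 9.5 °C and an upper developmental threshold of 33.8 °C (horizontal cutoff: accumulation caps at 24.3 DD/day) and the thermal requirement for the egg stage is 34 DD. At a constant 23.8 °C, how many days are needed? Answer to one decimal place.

Daily accumulation = 23.8 − 9.5 = 14.3 DD/day.
Duration = 34 / 14.3 = 2.378 ≈ 2.4 days.

2.4 days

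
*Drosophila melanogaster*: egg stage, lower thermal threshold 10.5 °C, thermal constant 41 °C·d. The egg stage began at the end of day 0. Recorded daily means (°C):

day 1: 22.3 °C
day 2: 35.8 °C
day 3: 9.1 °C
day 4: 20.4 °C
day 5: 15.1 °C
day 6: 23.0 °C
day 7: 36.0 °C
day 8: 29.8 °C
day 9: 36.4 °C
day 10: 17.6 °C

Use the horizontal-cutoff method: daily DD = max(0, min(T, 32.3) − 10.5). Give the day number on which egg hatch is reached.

day 4

Daily DD above 10.5 °C (capped at 21.8): 11.8, 21.8, 0.0, 9.9, 4.6, 12.5, 21.8, 19.3, 21.8, 7.1.
Cumulative: 11.8, 33.6, 33.6, 43.5, 48.1, 60.6, 82.4, 101.7, 123.5, 130.6.
The total first reaches 41 DD on day 4.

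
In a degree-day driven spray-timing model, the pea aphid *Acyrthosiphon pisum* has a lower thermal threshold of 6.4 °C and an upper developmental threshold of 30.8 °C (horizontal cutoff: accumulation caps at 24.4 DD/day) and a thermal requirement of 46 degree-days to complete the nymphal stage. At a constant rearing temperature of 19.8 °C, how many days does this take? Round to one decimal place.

3.4 days

Daily accumulation = 19.8 − 6.4 = 13.4 DD/day.
Duration = 46 / 13.4 = 3.433 ≈ 3.4 days.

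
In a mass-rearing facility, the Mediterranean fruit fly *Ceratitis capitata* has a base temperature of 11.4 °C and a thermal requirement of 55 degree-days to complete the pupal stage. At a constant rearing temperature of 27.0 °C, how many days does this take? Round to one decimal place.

Daily accumulation = 27.0 − 11.4 = 15.6 DD/day.
Duration = 55 / 15.6 = 3.526 ≈ 3.5 days.

3.5 days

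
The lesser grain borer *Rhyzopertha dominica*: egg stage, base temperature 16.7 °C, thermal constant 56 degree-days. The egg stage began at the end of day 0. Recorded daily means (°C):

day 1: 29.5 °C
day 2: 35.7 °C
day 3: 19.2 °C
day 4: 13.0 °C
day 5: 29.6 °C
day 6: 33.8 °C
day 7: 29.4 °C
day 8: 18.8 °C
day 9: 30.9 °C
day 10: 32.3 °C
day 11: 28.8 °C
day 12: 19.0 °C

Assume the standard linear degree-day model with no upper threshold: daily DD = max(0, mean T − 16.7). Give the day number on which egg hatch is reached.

day 6

Daily DD above 16.7 °C: 12.8, 19.0, 2.5, 0.0, 12.9, 17.1, 12.7, 2.1, 14.2, 15.6, 12.1, 2.3.
Cumulative: 12.8, 31.8, 34.3, 34.3, 47.2, 64.3, 77.0, 79.1, 93.3, 108.9, 121.0, 123.3.
The total first reaches 56 DD on day 6.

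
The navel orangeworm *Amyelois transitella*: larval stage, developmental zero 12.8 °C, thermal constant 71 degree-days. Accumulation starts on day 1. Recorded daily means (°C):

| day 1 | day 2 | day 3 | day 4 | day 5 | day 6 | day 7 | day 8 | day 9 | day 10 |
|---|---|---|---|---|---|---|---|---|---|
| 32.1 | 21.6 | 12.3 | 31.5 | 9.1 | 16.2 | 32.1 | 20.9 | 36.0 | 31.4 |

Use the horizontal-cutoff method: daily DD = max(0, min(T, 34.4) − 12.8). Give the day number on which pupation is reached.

day 8

Daily DD above 12.8 °C (capped at 21.6): 19.3, 8.8, 0.0, 18.7, 0.0, 3.4, 19.3, 8.1, 21.6, 18.6.
Cumulative: 19.3, 28.1, 28.1, 46.8, 46.8, 50.2, 69.5, 77.6, 99.2, 117.8.
The total first reaches 71 DD on day 8.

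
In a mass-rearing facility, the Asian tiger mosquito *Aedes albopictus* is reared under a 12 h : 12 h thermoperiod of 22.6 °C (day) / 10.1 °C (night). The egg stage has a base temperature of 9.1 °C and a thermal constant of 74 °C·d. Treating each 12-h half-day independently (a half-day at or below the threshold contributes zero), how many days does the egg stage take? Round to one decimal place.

10.2 days

Day half: max(0, 22.6 − 9.1) × 0.5 = 13.5 × 0.5 = 6.75 DD.
Night half: max(0, 10.1 − 9.1) × 0.5 = 1.0 × 0.5 = 0.50 DD.
Per 24 h: 7.25 DD/day.
Duration = 74 / 7.25 = 10.207 ≈ 10.2 days.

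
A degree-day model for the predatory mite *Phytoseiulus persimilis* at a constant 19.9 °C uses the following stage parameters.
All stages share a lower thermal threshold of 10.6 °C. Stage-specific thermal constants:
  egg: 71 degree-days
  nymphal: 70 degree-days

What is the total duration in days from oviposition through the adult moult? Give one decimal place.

Daily accumulation at 19.9 °C = 19.9 − 10.6 = 9.3 DD/day.
Total K = 71 + 70 = 141 DD.
Total duration = 141 / 9.3 = 15.161 ≈ 15.2 days.

15.2 days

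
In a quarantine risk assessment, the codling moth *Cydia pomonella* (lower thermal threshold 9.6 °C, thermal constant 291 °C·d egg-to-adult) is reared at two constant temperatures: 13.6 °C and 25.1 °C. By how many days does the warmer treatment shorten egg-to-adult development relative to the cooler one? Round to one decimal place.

At 13.6 °C: 291 / (13.6 − 9.6) = 291 / 4.0 = 72.750 d.
At 25.1 °C: 291 / (25.1 − 9.6) = 291 / 15.5 = 18.774 d.
Difference = |72.750 − 18.774| = 53.976 ≈ 54.0 days.

54.0 days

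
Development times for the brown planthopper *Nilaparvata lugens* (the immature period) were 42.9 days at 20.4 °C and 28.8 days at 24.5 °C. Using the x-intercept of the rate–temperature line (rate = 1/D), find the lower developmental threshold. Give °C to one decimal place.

12.0 °C

Linear rate model ⇒ the product D·(T − T_b) is constant across temperatures.
42.9·(20.4 − T_b) = 28.8·(24.5 − T_b)
T_b = (42.9·20.4 − 28.8·24.5) / (42.9 − 28.8) = 169.56 / 14.1 = 12.026 °C ≈ 12.0 °C.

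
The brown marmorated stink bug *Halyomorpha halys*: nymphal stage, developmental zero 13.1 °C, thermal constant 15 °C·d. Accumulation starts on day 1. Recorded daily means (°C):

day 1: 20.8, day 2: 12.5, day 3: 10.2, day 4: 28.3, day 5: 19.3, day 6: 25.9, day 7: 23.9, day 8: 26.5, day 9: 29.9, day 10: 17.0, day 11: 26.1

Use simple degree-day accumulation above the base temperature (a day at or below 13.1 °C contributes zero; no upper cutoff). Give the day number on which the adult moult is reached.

Daily DD above 13.1 °C: 7.7, 0.0, 0.0, 15.2, 6.2, 12.8, 10.8, 13.4, 16.8, 3.9, 13.0.
Cumulative: 7.7, 7.7, 7.7, 22.9, 29.1, 41.9, 52.7, 66.1, 82.9, 86.8, 99.8.
The total first reaches 15 DD on day 4.

day 4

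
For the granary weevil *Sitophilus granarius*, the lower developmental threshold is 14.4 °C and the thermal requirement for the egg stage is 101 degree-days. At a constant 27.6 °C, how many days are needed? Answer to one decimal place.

7.7 days

Daily accumulation = 27.6 − 14.4 = 13.2 DD/day.
Duration = 101 / 13.2 = 7.652 ≈ 7.7 days.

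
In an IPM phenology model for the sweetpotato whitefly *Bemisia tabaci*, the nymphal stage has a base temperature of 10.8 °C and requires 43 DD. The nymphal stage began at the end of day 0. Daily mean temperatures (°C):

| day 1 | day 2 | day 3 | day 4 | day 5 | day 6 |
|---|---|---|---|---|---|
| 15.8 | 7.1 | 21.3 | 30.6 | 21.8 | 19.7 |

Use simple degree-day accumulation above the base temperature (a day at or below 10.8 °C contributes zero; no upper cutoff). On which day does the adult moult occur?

day 5

Daily DD above 10.8 °C: 5.0, 0.0, 10.5, 19.8, 11.0, 8.9.
Cumulative: 5.0, 5.0, 15.5, 35.3, 46.3, 55.2.
The total first reaches 43 DD on day 5.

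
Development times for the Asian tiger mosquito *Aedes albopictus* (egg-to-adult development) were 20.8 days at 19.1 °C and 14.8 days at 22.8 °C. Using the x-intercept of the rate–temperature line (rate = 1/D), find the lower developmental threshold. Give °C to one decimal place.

10.0 °C

Equal thermal constants: D₁(T₁ − T_b) = D₂(T₂ − T_b).
20.8·(19.1 − T_b) = 14.8·(22.8 − T_b)
T_b = (20.8·19.1 − 14.8·22.8) / (20.8 − 14.8) = 59.84 / 6.0 = 9.973 °C ≈ 10.0 °C.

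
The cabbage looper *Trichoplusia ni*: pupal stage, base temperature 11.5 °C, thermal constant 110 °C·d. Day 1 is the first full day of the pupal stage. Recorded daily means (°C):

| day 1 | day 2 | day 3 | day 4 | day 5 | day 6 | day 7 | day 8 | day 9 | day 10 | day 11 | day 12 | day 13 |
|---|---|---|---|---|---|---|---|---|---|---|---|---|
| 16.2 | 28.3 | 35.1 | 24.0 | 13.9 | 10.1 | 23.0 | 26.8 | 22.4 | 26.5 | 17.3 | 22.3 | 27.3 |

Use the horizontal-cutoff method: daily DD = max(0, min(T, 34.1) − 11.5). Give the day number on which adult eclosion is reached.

Daily DD above 11.5 °C (capped at 22.6): 4.7, 16.8, 22.6, 12.5, 2.4, 0.0, 11.5, 15.3, 10.9, 15.0, 5.8, 10.8, 15.8.
Cumulative: 4.7, 21.5, 44.1, 56.6, 59.0, 59.0, 70.5, 85.8, 96.7, 111.7, 117.5, 128.3, 144.1.
The total first reaches 110 DD on day 10.

day 10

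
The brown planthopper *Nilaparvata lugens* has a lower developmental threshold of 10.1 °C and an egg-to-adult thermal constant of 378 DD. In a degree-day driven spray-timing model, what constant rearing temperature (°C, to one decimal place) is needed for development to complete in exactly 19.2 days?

29.8 °C

Required daily accumulation = 378 / 19.2 = 19.688 DD/day.
T = T_base + 19.688 = 10.1 + 19.688 = 29.788 ≈ 29.8 °C.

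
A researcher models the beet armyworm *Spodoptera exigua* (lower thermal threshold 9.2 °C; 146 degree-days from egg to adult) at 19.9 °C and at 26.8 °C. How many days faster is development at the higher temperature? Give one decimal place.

5.3 days

At 19.9 °C: 146 / (19.9 − 9.2) = 146 / 10.7 = 13.645 d.
At 26.8 °C: 146 / (26.8 − 9.2) = 146 / 17.6 = 8.295 d.
Difference = |13.645 − 8.295| = 5.349 ≈ 5.3 days.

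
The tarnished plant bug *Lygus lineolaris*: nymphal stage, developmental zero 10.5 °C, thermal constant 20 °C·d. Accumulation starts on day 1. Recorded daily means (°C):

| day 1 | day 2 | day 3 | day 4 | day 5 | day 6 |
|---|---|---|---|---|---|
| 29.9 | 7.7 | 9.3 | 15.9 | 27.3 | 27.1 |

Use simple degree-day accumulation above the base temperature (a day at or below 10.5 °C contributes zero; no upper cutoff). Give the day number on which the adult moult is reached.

Daily DD above 10.5 °C: 19.4, 0.0, 0.0, 5.4, 16.8, 16.6.
Cumulative: 19.4, 19.4, 19.4, 24.8, 41.6, 58.2.
The total first reaches 20 DD on day 4.

day 4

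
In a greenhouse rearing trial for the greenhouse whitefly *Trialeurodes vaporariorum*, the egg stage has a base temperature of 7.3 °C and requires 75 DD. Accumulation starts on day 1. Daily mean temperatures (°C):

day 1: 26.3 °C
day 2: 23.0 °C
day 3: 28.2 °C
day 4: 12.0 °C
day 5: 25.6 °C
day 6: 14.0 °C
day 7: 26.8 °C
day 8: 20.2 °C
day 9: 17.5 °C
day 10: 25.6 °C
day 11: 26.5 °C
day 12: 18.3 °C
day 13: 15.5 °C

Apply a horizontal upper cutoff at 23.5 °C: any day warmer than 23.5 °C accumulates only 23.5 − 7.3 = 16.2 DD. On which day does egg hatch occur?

day 6

Daily DD above 7.3 °C (capped at 16.2): 16.2, 15.7, 16.2, 4.7, 16.2, 6.7, 16.2, 12.9, 10.2, 16.2, 16.2, 11.0, 8.2.
Cumulative: 16.2, 31.9, 48.1, 52.8, 69.0, 75.7, 91.9, 104.8, 115.0, 131.2, 147.4, 158.4, 166.6.
The total first reaches 75 DD on day 6.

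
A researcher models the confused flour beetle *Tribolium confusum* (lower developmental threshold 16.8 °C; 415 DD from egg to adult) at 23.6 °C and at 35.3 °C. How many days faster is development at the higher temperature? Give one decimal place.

At 23.6 °C: 415 / (23.6 − 16.8) = 415 / 6.8 = 61.029 d.
At 35.3 °C: 415 / (35.3 − 16.8) = 415 / 18.5 = 22.432 d.
Difference = |61.029 − 22.432| = 38.597 ≈ 38.6 days.

38.6 days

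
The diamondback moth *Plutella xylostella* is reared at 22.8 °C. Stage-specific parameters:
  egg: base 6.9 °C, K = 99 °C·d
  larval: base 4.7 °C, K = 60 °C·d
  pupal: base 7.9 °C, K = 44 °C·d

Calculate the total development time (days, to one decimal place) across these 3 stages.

egg: 99 / (22.8 − 6.9) = 99 / 15.9 = 6.226 d.
larval: 60 / (22.8 − 4.7) = 60 / 18.1 = 3.315 d.
pupal: 44 / (22.8 − 7.9) = 44 / 14.9 = 2.953 d.
Sum = 12.494 ≈ 12.5 days.

12.5 days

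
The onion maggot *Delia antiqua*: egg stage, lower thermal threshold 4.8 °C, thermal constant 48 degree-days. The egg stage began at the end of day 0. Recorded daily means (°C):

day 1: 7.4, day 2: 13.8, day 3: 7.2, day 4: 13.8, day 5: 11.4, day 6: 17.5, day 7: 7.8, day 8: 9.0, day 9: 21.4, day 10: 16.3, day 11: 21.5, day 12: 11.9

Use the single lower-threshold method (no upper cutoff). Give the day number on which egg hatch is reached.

day 8

Daily DD above 4.8 °C: 2.6, 9.0, 2.4, 9.0, 6.6, 12.7, 3.0, 4.2, 16.6, 11.5, 16.7, 7.1.
Cumulative: 2.6, 11.6, 14.0, 23.0, 29.6, 42.3, 45.3, 49.5, 66.1, 77.6, 94.3, 101.4.
The total first reaches 48 DD on day 8.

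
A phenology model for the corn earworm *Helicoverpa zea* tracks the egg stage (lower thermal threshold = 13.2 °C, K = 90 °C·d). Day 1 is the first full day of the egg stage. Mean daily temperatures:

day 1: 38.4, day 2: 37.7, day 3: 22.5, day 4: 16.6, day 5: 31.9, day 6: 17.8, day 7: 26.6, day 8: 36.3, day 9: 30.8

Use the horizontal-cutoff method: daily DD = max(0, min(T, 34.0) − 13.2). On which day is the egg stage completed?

day 7

Daily DD above 13.2 °C (capped at 20.8): 20.8, 20.8, 9.3, 3.4, 18.7, 4.6, 13.4, 20.8, 17.6.
Cumulative: 20.8, 41.6, 50.9, 54.3, 73.0, 77.6, 91.0, 111.8, 129.4.
The total first reaches 90 DD on day 7.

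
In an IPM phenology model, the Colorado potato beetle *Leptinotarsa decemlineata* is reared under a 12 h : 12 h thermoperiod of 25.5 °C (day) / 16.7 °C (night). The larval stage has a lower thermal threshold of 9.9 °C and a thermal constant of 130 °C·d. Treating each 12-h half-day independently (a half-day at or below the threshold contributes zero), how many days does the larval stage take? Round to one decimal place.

Day half: max(0, 25.5 − 9.9) × 0.5 = 15.6 × 0.5 = 7.80 DD.
Night half: max(0, 16.7 − 9.9) × 0.5 = 6.8 × 0.5 = 3.40 DD.
Per 24 h: 11.20 DD/day.
Duration = 130 / 11.20 = 11.607 ≈ 11.6 days.

11.6 days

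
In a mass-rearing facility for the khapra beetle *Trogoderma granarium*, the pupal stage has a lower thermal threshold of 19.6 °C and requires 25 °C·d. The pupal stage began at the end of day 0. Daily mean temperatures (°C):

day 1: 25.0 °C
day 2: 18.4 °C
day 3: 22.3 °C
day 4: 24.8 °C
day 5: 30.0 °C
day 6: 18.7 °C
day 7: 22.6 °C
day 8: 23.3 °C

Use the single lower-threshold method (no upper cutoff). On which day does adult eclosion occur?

Daily DD above 19.6 °C: 5.4, 0.0, 2.7, 5.2, 10.4, 0.0, 3.0, 3.7.
Cumulative: 5.4, 5.4, 8.1, 13.3, 23.7, 23.7, 26.7, 30.4.
The total first reaches 25 DD on day 7.

day 7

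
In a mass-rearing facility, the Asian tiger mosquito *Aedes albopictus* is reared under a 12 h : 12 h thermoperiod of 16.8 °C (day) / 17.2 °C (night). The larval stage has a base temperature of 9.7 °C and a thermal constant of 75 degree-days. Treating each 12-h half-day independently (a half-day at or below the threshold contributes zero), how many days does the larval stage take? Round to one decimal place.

Day half: max(0, 16.8 − 9.7) × 0.5 = 7.1 × 0.5 = 3.55 DD.
Night half: max(0, 17.2 − 9.7) × 0.5 = 7.5 × 0.5 = 3.75 DD.
Per 24 h: 7.30 DD/day.
Duration = 75 / 7.30 = 10.274 ≈ 10.3 days.

10.3 days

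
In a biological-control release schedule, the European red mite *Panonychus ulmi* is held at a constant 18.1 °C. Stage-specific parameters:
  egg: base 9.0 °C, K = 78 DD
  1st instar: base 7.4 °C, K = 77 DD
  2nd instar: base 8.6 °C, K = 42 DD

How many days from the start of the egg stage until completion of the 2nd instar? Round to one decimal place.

20.2 days

egg: 78 / (18.1 − 9.0) = 78 / 9.1 = 8.571 d.
1st instar: 77 / (18.1 − 7.4) = 77 / 10.7 = 7.196 d.
2nd instar: 42 / (18.1 − 8.6) = 42 / 9.5 = 4.421 d.
Sum = 20.189 ≈ 20.2 days.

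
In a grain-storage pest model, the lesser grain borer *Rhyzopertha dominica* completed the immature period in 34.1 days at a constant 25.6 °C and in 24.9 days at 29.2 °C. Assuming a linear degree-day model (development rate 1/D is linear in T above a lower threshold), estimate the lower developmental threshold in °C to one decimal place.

15.9 °C

Linear rate model ⇒ the product D·(T − T_b) is constant across temperatures.
34.1·(25.6 − T_b) = 24.9·(29.2 − T_b)
T_b = (34.1·25.6 − 24.9·29.2) / (34.1 − 24.9) = 145.88 / 9.2 = 15.857 °C ≈ 15.9 °C.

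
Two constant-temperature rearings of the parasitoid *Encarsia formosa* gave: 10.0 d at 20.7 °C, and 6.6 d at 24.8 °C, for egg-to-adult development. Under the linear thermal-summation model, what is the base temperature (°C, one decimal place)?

Equal thermal constants: D₁(T₁ − T_b) = D₂(T₂ − T_b).
10.0·(20.7 − T_b) = 6.6·(24.8 − T_b)
T_b = (10.0·20.7 − 6.6·24.8) / (10.0 − 6.6) = 43.32 / 3.4 = 12.741 °C ≈ 12.7 °C.

12.7 °C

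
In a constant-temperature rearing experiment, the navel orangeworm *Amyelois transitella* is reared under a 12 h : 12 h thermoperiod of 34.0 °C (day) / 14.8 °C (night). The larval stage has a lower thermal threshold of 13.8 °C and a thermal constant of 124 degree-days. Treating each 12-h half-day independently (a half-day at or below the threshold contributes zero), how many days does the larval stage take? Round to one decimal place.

Day half: max(0, 34.0 − 13.8) × 0.5 = 20.2 × 0.5 = 10.10 DD.
Night half: max(0, 14.8 − 13.8) × 0.5 = 1.0 × 0.5 = 0.50 DD.
Per 24 h: 10.60 DD/day.
Duration = 124 / 10.60 = 11.698 ≈ 11.7 days.

11.7 days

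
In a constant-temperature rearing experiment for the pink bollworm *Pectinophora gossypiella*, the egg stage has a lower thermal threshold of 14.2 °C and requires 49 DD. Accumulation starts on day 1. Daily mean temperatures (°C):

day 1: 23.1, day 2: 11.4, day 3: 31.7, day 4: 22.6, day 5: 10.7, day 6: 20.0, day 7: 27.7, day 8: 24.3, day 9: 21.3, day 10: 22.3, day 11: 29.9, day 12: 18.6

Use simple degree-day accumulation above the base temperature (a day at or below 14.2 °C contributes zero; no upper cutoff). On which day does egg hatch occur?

day 7

Daily DD above 14.2 °C: 8.9, 0.0, 17.5, 8.4, 0.0, 5.8, 13.5, 10.1, 7.1, 8.1, 15.7, 4.4.
Cumulative: 8.9, 8.9, 26.4, 34.8, 34.8, 40.6, 54.1, 64.2, 71.3, 79.4, 95.1, 99.5.
The total first reaches 49 DD on day 7.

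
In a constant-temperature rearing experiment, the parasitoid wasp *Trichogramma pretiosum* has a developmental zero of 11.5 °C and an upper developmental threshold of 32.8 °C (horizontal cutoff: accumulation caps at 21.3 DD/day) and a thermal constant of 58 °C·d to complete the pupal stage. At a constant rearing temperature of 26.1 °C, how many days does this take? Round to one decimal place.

Daily accumulation = 26.1 − 11.5 = 14.6 DD/day.
Duration = 58 / 14.6 = 3.973 ≈ 4.0 days.

4.0 days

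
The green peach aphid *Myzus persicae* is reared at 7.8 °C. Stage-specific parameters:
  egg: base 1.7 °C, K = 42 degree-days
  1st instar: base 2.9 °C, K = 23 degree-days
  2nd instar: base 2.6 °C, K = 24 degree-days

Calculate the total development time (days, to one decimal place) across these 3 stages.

16.2 days

egg: 42 / (7.8 − 1.7) = 42 / 6.1 = 6.885 d.
1st instar: 23 / (7.8 − 2.9) = 23 / 4.9 = 4.694 d.
2nd instar: 24 / (7.8 − 2.6) = 24 / 5.2 = 4.615 d.
Sum = 16.195 ≈ 16.2 days.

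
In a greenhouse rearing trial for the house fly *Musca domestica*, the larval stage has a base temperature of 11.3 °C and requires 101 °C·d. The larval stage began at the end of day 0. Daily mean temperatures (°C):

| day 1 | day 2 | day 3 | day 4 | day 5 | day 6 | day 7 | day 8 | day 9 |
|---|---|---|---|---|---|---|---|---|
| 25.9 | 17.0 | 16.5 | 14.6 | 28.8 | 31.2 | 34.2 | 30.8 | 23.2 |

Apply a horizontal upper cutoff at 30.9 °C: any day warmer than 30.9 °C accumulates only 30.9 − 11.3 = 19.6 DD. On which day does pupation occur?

Daily DD above 11.3 °C (capped at 19.6): 14.6, 5.7, 5.2, 3.3, 17.5, 19.6, 19.6, 19.5, 11.9.
Cumulative: 14.6, 20.3, 25.5, 28.8, 46.3, 65.9, 85.5, 105.0, 116.9.
The total first reaches 101 DD on day 8.

day 8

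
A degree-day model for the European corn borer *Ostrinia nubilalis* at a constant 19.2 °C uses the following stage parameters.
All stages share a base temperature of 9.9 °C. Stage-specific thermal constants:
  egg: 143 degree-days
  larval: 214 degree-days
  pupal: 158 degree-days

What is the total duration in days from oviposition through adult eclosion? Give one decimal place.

Daily accumulation at 19.2 °C = 19.2 − 9.9 = 9.3 DD/day.
Total K = 143 + 214 + 158 = 515 DD.
Total duration = 515 / 9.3 = 55.376 ≈ 55.4 days.

55.4 days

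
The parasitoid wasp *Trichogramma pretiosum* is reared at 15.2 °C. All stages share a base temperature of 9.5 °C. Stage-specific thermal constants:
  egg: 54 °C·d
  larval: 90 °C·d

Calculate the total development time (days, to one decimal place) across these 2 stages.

25.3 days

Daily accumulation at 15.2 °C = 15.2 − 9.5 = 5.7 DD/day.
Total K = 54 + 90 = 144 DD.
Total duration = 144 / 5.7 = 25.263 ≈ 25.3 days.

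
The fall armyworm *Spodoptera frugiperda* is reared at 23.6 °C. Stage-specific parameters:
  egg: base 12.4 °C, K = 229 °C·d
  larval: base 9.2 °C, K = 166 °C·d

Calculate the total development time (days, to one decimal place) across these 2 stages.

egg: 229 / (23.6 − 12.4) = 229 / 11.2 = 20.446 d.
larval: 166 / (23.6 − 9.2) = 166 / 14.4 = 11.528 d.
Sum = 31.974 ≈ 32.0 days.

32.0 days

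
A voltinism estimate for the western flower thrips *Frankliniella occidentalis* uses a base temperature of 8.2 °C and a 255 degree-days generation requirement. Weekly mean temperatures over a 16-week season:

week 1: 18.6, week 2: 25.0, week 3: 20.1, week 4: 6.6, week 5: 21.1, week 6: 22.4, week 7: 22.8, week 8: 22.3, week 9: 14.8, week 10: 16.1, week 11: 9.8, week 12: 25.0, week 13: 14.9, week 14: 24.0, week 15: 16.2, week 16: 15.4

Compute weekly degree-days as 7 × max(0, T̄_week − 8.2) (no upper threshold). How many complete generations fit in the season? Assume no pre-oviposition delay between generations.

4 generations

Weekly DD (7 × max(0, T̄ − 8.2)): 72.8, 117.6, 83.3, 0.0, 90.3, 99.4, 102.2, 98.7, 46.2, 55.3, 11.2, 117.6, 46.9, 110.6, 56.0, 50.4.
Season total = 1158.5 DD.
Complete generations = ⌊1158.5 / 255⌋ = 4.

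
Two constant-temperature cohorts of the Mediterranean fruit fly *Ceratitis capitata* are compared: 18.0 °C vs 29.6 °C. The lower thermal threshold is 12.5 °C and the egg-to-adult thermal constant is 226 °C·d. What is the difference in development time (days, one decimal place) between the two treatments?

At 18.0 °C: 226 / (18.0 − 12.5) = 226 / 5.5 = 41.091 d.
At 29.6 °C: 226 / (29.6 − 12.5) = 226 / 17.1 = 13.216 d.
Difference = |41.091 − 13.216| = 27.875 ≈ 27.9 days.

27.9 days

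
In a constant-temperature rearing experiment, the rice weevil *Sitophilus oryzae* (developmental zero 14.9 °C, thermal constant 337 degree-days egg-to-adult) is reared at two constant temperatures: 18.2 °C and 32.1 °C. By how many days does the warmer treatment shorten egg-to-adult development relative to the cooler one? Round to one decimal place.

82.5 days

At 18.2 °C: 337 / (18.2 − 14.9) = 337 / 3.3 = 102.121 d.
At 32.1 °C: 337 / (32.1 − 14.9) = 337 / 17.2 = 19.593 d.
Difference = |102.121 − 19.593| = 82.528 ≈ 82.5 days.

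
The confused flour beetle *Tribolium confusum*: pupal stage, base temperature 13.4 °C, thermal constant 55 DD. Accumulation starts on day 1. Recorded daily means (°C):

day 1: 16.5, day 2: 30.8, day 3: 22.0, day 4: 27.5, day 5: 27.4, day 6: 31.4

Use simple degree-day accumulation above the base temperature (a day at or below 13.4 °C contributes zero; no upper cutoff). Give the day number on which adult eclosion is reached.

day 5

Daily DD above 13.4 °C: 3.1, 17.4, 8.6, 14.1, 14.0, 18.0.
Cumulative: 3.1, 20.5, 29.1, 43.2, 57.2, 75.2.
The total first reaches 55 DD on day 5.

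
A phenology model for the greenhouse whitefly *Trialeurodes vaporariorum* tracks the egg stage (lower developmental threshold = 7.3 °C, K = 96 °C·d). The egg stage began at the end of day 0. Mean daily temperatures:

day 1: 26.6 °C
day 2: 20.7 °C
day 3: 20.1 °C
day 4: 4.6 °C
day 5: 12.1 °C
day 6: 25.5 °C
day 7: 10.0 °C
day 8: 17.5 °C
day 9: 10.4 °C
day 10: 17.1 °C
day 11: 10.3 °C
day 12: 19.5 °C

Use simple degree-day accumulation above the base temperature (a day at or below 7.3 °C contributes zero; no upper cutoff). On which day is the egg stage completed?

day 11

Daily DD above 7.3 °C: 19.3, 13.4, 12.8, 0.0, 4.8, 18.2, 2.7, 10.2, 3.1, 9.8, 3.0, 12.2.
Cumulative: 19.3, 32.7, 45.5, 45.5, 50.3, 68.5, 71.2, 81.4, 84.5, 94.3, 97.3, 109.5.
The total first reaches 96 DD on day 11.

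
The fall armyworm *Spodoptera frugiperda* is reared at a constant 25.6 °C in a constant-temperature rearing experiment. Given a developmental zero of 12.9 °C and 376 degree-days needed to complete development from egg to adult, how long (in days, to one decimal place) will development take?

29.6 days

Daily accumulation = 25.6 − 12.9 = 12.7 DD/day.
Duration = 376 / 12.7 = 29.606 ≈ 29.6 days.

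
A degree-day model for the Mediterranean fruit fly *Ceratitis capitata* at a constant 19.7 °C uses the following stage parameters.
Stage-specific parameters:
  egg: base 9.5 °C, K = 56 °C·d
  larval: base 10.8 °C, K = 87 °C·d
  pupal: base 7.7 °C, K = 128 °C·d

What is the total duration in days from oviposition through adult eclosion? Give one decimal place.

25.9 days

egg: 56 / (19.7 − 9.5) = 56 / 10.2 = 5.490 d.
larval: 87 / (19.7 − 10.8) = 87 / 8.9 = 9.775 d.
pupal: 128 / (19.7 − 7.7) = 128 / 12.0 = 10.667 d.
Sum = 25.932 ≈ 25.9 days.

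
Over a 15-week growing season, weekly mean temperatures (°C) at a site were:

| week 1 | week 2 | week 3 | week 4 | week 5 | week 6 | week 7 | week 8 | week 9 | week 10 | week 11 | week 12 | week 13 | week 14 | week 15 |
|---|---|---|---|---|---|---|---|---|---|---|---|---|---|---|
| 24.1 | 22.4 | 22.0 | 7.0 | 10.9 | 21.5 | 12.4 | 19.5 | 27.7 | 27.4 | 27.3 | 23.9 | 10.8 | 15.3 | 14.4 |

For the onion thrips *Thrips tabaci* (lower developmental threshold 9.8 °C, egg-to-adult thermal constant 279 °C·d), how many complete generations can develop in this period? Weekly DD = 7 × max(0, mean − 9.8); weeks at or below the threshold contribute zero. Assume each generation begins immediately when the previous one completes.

Weekly DD (7 × max(0, T̄ − 9.8)): 100.1, 88.2, 85.4, 0.0, 7.7, 81.9, 18.2, 67.9, 125.3, 123.2, 122.5, 98.7, 7.0, 38.5, 32.2.
Season total = 996.8 DD.
Complete generations = ⌊996.8 / 279⌋ = 3.

3 generations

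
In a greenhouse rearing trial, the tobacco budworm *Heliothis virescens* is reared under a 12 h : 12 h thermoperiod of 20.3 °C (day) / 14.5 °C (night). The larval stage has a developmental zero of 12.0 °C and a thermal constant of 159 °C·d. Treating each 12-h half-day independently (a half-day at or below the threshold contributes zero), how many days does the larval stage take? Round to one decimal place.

Day half: max(0, 20.3 − 12.0) × 0.5 = 8.3 × 0.5 = 4.15 DD.
Night half: max(0, 14.5 − 12.0) × 0.5 = 2.5 × 0.5 = 1.25 DD.
Per 24 h: 5.40 DD/day.
Duration = 159 / 5.40 = 29.444 ≈ 29.4 days.

29.4 days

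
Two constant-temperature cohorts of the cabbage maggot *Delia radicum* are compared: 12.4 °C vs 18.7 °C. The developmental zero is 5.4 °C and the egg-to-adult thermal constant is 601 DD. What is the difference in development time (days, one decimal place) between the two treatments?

40.7 days

At 12.4 °C: 601 / (12.4 − 5.4) = 601 / 7.0 = 85.857 d.
At 18.7 °C: 601 / (18.7 − 5.4) = 601 / 13.3 = 45.188 d.
Difference = |85.857 − 45.188| = 40.669 ≈ 40.7 days.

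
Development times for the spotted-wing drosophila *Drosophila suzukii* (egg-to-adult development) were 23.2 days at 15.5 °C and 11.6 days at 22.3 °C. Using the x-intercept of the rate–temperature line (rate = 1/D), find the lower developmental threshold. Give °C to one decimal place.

8.7 °C

Equal thermal constants: D₁(T₁ − T_b) = D₂(T₂ − T_b).
23.2·(15.5 − T_b) = 11.6·(22.3 − T_b)
T_b = (23.2·15.5 − 11.6·22.3) / (23.2 − 11.6) = 100.92 / 11.6 = 8.700 °C ≈ 8.7 °C.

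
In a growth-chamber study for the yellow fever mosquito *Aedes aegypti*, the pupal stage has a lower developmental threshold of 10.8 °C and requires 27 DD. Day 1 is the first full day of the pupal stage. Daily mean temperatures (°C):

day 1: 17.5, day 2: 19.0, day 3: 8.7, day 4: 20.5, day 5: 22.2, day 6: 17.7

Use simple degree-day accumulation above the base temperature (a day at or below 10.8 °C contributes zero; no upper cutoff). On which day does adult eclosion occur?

day 5

Daily DD above 10.8 °C: 6.7, 8.2, 0.0, 9.7, 11.4, 6.9.
Cumulative: 6.7, 14.9, 14.9, 24.6, 36.0, 42.9.
The total first reaches 27 DD on day 5.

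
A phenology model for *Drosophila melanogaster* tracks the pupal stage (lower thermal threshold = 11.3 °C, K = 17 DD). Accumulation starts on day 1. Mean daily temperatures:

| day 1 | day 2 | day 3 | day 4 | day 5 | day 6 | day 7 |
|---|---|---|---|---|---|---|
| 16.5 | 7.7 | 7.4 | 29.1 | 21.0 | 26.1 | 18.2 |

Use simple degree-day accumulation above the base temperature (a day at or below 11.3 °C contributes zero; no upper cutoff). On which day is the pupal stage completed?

day 4

Daily DD above 11.3 °C: 5.2, 0.0, 0.0, 17.8, 9.7, 14.8, 6.9.
Cumulative: 5.2, 5.2, 5.2, 23.0, 32.7, 47.5, 54.4.
The total first reaches 17 DD on day 4.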